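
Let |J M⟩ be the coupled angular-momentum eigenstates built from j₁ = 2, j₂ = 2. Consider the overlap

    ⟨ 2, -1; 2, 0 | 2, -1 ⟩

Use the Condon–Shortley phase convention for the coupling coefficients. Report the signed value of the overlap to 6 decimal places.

triangle: 2!*2!*2!/7! = 8/5040
(j±m)!: 1!*3!*2!*2!*1!*3! = 144
prefactor² = (2J+1)*Δ*N² = 8/7
  k=1: −1/(1!*1!*2!*1!*0!*1!) = -1/2
  k=2: +1/(2!*0!*1!*0!*1!*2!) = 1/4
Σ = -1/4  ⇒  CG² = 8/7*(-1/4)² = 1/14
CG = −√(1/14) = -0.267261

−√(1/14) ≈ -0.267261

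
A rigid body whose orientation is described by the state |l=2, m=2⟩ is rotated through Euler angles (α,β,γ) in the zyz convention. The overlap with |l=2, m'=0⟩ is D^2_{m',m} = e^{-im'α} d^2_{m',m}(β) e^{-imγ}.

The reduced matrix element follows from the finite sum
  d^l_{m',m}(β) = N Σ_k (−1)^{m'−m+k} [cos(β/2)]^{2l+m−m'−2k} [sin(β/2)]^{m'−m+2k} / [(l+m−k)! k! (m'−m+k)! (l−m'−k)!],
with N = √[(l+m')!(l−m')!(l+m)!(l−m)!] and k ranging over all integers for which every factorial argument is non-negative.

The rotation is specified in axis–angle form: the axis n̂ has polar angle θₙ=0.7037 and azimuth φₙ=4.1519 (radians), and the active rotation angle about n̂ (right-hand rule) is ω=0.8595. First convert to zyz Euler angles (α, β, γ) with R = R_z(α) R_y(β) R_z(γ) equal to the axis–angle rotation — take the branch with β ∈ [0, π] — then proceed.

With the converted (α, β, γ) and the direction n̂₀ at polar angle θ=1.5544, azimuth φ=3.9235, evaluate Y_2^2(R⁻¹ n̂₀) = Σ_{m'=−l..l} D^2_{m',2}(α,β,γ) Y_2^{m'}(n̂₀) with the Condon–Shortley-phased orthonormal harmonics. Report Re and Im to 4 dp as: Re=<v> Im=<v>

Axis–angle → zyz. n̂ = (sinθₙcosφₙ, sinθₙsinφₙ, cosθₙ) = (-0.343968, -0.548043, +0.762453), ω = 0.8595.
R = I cosω + sinω [n̂]ₓ + (1−cosω) n̂n̂ᵀ gives
  R = [+0.693893, -0.512123, -0.506203; +0.643018, +0.757093, +0.115489; +0.324099, -0.405635, +0.854646]
β = atan2(√(R₁₃²+R₂₃²), R₃₃) = 0.545927; α = atan2(R₂₃, R₁₃) mod 2π = 2.917285; γ = atan2(R₃₂, −R₃₁) mod 2π = 4.038263
Need the full column D^2_{m',2} for m'=−2..2 at α=2.9173, β=0.5459, γ=4.0383.
cos(β/2)=0.962976, sin(β/2)=0.269586
d^2_{-2,2}: single k=4 term ⇒ +0.005282;  D = -0.003285-0.004136i
d^2_{-1,2}: single k=3 term ⇒ +0.037735;  D = +0.016306+0.034029i
d^2_{0,2}: single k=2 term ⇒ +0.165083;  D = -0.036436-0.161012i
d^2_{1,2}: single k=1 term ⇒ +0.481476;  D = -0.000849+0.481475i
d^2_{2,2}: single k=0 term ⇒ +0.859928;  D = +0.192752-0.838047i
Y_2^{m'}(θ=1.5544,φ=3.9235) and Σ D·Y over m':
  (-0.0033-0.0041i)·(+0.0027-0.3862i)  (+0.0163+0.0340i)·(-0.0090+0.0089i)  (-0.0364-0.1610i)·(-0.3151+0.0000i)  (-0.0008+0.4815i)·(+0.0090+0.0089i)  (+0.1928-0.8380i)·(+0.0027+0.3862i)
Y_2^2(R⁻¹ n̂) = +0.329262+0.128331i

Re=0.3293 Im=0.1283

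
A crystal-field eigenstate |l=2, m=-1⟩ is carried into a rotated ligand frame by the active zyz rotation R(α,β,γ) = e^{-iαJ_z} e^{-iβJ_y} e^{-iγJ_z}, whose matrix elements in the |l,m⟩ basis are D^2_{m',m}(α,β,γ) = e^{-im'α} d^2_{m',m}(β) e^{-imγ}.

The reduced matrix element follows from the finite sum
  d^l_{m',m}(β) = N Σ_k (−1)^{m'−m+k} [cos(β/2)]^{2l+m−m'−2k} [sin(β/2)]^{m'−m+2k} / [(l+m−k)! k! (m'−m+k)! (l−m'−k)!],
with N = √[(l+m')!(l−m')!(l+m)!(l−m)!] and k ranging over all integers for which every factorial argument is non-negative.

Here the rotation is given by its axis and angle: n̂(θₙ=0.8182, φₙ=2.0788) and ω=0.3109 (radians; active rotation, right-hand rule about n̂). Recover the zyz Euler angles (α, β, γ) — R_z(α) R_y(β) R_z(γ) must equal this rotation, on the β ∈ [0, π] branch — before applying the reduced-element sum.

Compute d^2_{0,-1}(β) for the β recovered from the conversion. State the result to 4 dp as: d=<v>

Axis–angle → zyz. n̂ = (sinθₙcosφₙ, sinθₙsinφₙ, cosθₙ) = (-0.355056, +0.637741, +0.683536), ω = 0.3109.
R = I cosω + sinω [n̂]ₓ + (1−cosω) n̂n̂ᵀ gives
  R = [+0.958102, -0.219960, +0.183460; +0.198249, +0.971557, +0.129516; -0.206730, -0.087719, +0.974458]
β = atan2(√(R₁₃²+R₂₃²), R₃₃) = 0.226502; α = atan2(R₂₃, R₁₃) mod 2π = 0.614717; γ = atan2(R₃₂, −R₃₁) mod 2π = 5.881895
d^2_{0,-1}(β=0.2265) via the finite sum:
With c≡cos(β/2)=0.993594 and s≡sin(β/2)=0.113009, N=[2·2·1·6]^{1/2}=4.898979
k: max(0,(-1)−(0))=0 … min(2+(-1),2−(0))=1
  k=0: (−1)^1·4.8990/(2)·0.9936^3·0.1130^1 = -0.271529
  k=1: (−1)^2·4.8990/(2)·0.9936^1·0.1130^3 = +0.003513
d^2_{0,-1}(0.2265) = -0.271529 +0.003513 = -0.268016

d=-0.2680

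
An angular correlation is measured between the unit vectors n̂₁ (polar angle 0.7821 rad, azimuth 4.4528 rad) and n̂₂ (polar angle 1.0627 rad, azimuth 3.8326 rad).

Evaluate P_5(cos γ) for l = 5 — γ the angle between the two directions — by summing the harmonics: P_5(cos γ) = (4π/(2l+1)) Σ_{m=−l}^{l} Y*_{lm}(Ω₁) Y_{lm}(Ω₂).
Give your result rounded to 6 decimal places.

Expand P_5 via completeness: Σ_{m} conj(Y_{5,m}) at Ω₁ times Y_{5,m} at Ω₂ —
  [-5]  conj(Y_{5,-5})(Ω₁) = -0.07772 - 0.02175j ; Y_{5,-5}(Ω₂) = 0.22475 - 0.07285j ; Δ = -0.01905 + 0.00077j
  [-4]  conj(Y_{5,-4})(Ω₁) = 0.13041 - 0.22133j ; Y_{5,-4}(Ω₂) = -0.38673 - 0.15337j ; Δ = -0.08438 + 0.06559j
  [-3]  conj(Y_{5,-3})(Ω₁) = 0.30024 + 0.30425j ; Y_{5,-3}(Ω₂) = 0.12552 + 0.22856j ; Δ = -0.03185 + 0.10681j
  [-2]  conj(Y_{5,-2})(Ω₁) = -0.26438 + 0.15109j ; Y_{5,-2}(Ω₂) = -0.03424 + 0.17922j ; Δ = -0.01802 - 0.05256j
  [-1]  conj(Y_{5,-1})(Ω₁) = 0.04210 + 0.15854j ; Y_{5,-1}(Ω₂) = 0.24522 - 0.20281j ; Δ = 0.04248 + 0.03034j
  [+0]  conj(Y_{5,0})(Ω₁) = -0.35448 + 0.00000j ; Y_{5,0}(Ω₂) = 0.11157 + 0.00000j ; Δ = -0.03955 + 0.00000j
  [+1]  conj(Y_{5,1})(Ω₁) = -0.04210 + 0.15854j ; Y_{5,1}(Ω₂) = -0.24522 - 0.20281j ; Δ = 0.04248 - 0.03034j
  [+2]  conj(Y_{5,2})(Ω₁) = -0.26438 - 0.15109j ; Y_{5,2}(Ω₂) = -0.03424 - 0.17922j ; Δ = -0.01802 + 0.05256j
  [+3]  conj(Y_{5,3})(Ω₁) = -0.30024 + 0.30425j ; Y_{5,3}(Ω₂) = -0.12552 + 0.22856j ; Δ = -0.03185 - 0.10681j
  [+4]  conj(Y_{5,4})(Ω₁) = 0.13041 + 0.22133j ; Y_{5,4}(Ω₂) = -0.38673 + 0.15337j ; Δ = -0.08438 - 0.06559j
  [+5]  conj(Y_{5,5})(Ω₁) = 0.07772 - 0.02175j ; Y_{5,5}(Ω₂) = -0.22475 - 0.07285j ; Δ = -0.01905 - 0.00077j
Σ over m = -0.26121 + 0.00000j; ×(4π/11) → -0.29840 + 0.00000j. Real part: -0.298401

-0.298401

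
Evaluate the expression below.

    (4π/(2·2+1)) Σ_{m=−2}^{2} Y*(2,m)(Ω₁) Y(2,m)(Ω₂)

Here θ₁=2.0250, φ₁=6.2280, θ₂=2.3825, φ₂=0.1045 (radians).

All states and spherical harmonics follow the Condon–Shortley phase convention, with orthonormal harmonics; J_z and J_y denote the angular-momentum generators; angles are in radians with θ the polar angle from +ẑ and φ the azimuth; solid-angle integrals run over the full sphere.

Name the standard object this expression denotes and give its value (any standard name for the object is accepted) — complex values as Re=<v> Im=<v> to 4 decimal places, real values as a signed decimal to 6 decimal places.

This sum is the spherical-harmonic addition theorem: it equals the Legendre polynomial P_l(cos γ) of the angle γ between the two directions.
Term-by-term m-sum for l=2 (normalisation 4π/5 = 2.513274):
  m=-2: (+0.310019-0.034357i) × (+0.178999-0.037965i) = +0.054189-0.017920i  (running Σ = +0.054189-0.017920i)
  m=-1: (-0.304123+0.016800i) × (-0.383635+0.040236i) = +0.115996-0.018682i  (running Σ = +0.170185-0.036602i)
  m=0: (-0.133254-0.000000i) × (+0.182574+0.000000i) = -0.024329-0.000000i  (running Σ = +0.145856-0.036602i)
  m=1: (+0.304123+0.016800i) × (+0.383635+0.040236i) = +0.115996+0.018682i  (running Σ = +0.261853-0.017920i)
  m=2: (+0.310019+0.034357i) × (+0.178999+0.037965i) = +0.054189+0.017920i  (running Σ = +0.316042+0.000000i)
Accumulated sum +0.316042+0.000000i; after 4π/(2l+1) scaling, +0.794299+0.000000i ⇒ P_2 = 0.794299

Legendre polynomial (addition theorem), +0.794299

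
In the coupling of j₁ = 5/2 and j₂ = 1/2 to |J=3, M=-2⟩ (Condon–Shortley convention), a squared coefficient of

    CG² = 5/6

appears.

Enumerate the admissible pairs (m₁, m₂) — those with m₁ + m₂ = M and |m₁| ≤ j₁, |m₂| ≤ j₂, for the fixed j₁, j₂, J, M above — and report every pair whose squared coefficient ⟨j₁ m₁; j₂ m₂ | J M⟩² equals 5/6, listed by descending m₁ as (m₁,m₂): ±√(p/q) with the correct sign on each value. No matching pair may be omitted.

(-3/2,-1/2): +√(5/6)

Admissible pairs with m₁+m₂ = M = -2: (-5/2,1/2), (-3/2,-1/2)
  (m₁,m₂)=(-3/2,-1/2): CG² = 5/6, CG = +√(5/6)   ← matches the target
  (m₁,m₂)=(-5/2,1/2): CG² = 1/6, CG = +√(1/6)
Pairs with CG² = 5/6: (-3/2,-1/2): +√(5/6)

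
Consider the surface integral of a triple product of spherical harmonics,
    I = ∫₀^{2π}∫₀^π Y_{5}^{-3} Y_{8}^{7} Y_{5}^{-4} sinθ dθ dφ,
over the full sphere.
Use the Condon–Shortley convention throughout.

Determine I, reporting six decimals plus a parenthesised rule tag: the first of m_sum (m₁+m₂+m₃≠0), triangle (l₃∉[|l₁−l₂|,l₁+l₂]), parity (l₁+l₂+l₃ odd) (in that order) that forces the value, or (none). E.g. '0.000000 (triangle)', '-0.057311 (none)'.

m-sum 0 ✓  L=18 even ✓  3≤5≤13 ✓
Π(2lᵢ+1) = 11×17×11 = 2057
triangle coeff Δ(5,8,5) = 1/37413090
Σ_t [3,5]: t=3:−1/1036800 t=4:+1/331776 t=5:−1/1036800 = 1/921600
(3j)²=490/46189 [(5 8 5; 0 0 0)], sign=-1
Σ_t [7,8]: t=7:−1/203212800 t=8:+1/406425600 = -1/406425600
(3j)²=2/323 [(5 8 5; -3 7 -4)], sign=+1
⇒ 4πI² = 10780/79781
I = (-1)√(10780/79781/(4π)) = -0.10369426
No selection rule forces the value: the integral is nonzero (none).

-0.103694 (none)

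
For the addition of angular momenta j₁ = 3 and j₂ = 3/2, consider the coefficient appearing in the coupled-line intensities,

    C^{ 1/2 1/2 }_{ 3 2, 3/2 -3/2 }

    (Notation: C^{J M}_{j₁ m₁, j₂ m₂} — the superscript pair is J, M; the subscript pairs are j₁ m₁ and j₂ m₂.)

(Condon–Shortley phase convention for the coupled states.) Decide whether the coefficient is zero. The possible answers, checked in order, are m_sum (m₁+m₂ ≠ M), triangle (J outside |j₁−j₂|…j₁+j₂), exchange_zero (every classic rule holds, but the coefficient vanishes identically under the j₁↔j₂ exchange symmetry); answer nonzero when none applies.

m-sum: m₁+m₂ = 2+(-3/2) = 1/2, M = 1/2  ✓
triangle: need |j₁−j₂| ≤ J ≤ j₁+j₂, i.e. J ∈ [3/2, 9/2]; J = 1/2 is outside ✗ ⇒ coefficient is 0

triangle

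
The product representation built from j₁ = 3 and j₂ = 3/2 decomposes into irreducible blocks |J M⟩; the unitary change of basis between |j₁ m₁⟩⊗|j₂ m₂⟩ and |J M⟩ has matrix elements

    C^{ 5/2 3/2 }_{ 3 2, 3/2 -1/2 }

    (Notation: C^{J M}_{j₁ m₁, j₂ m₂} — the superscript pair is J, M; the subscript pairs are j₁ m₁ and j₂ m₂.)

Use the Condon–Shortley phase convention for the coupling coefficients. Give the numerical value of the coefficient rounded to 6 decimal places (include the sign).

+0.267261  (= +√(1/14))

j₁+j₂−J=2  J+j₁−j₂=4  J−j₁+j₂=1  j₁+j₂+J+1=8
(j₁±m₁, j₂±m₂, J±M) = (5,1,1,2,4,1)
P² = 288/7
sum k=0..1:
  [0] +1/12 = 1/12
  [1] −1/24 = -1/24
S = 1/24
C² = P²·S² = 1/14 ; C = +0.267261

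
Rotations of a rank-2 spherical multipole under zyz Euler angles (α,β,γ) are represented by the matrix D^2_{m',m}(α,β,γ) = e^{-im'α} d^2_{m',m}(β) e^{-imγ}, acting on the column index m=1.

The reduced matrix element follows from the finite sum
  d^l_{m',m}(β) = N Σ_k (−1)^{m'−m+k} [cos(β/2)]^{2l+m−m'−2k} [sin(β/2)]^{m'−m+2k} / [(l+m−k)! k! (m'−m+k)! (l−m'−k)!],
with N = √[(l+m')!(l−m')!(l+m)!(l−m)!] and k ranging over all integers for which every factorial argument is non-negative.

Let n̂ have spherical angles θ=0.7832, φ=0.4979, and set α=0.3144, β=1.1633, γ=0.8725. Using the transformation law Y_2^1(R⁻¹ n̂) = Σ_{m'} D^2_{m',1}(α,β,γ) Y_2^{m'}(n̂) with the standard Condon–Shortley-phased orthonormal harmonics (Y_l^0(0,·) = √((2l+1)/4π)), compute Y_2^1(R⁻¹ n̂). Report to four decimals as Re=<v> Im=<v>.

Re=0.1013 Im=-0.2627

Need the full column D^2_{m',1} for m'=−2..2 at α=0.3144, β=1.1633, γ=0.8725.
cos(β/2)=0.835557, sin(β/2)=0.549403
d^2_{-2,1}: single k=3 term ⇒ +0.277128;  D = +0.268939-0.066870i
d^2_{-1,1}: k∈[2..3] ⇒ +0.632203 -0.091110 = +0.541093;  D = +0.458989-0.286549i
d^2_{0,1}: k∈[1..2] ⇒ +0.785047 -0.339411 = +0.445636;  D = +0.286506-0.341330i
d^2_{1,1}: k∈[0..1] ⇒ +0.487422 -0.632203 = -0.144781;  D = -0.054226+0.134243i
d^2_{2,1}: single k=0 term ⇒ -0.640988;  D = -0.044510+0.639441i
Y_2^{m'}(θ=0.7832,φ=0.4979) and Σ D·Y over m':
  (+0.2689-0.0669i)·(+0.1046-0.1614i)  (+0.4590-0.2865i)·(+0.3394-0.1845i)  (+0.2865-0.3413i)·(+0.1598+0.0000i)  (-0.0542+0.1342i)·(-0.3394-0.1845i)  (-0.0445+0.6394i)·(+0.1046+0.1614i)
Y_2^1(R⁻¹ n̂) = +0.101344-0.262716i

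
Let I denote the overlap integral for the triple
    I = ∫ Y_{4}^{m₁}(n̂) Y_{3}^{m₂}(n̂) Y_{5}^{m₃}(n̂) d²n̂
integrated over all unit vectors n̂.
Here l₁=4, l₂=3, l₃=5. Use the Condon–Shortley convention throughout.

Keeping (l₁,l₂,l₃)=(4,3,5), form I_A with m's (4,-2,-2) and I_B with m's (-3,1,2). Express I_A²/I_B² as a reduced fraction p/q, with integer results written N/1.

Shared (l₁,l₂,l₃)=(4,3,5): N and (l;000)² cancel in I_A²/I_B².
A: Δ = 2!·6!·4!/13! = 1/180180; Racah Σ t=0..0: t=0:+1/8640 = 1/8640; ⇒ 3j(4 3 5; 4 -2 -2)² = 14/1287, sgn -1
B: Δ = 2!·6!·4!/13! = 1/180180; Racah Σ t=1..2: t=1:−1/4320 t=2:+1/960 = 7/8640; ⇒ 3j(4 3 5; -3 1 2)² = 343/12870, sgn -1
I_A²/I_B² = (14/1287)/(343/12870) = 20/49

20/49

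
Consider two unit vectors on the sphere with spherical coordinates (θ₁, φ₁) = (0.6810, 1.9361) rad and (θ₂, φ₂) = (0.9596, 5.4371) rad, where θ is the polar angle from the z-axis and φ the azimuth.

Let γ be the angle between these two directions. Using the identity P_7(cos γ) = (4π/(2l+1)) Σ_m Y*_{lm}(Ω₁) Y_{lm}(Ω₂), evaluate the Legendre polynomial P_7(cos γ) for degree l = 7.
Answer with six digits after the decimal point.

Addition theorem: P_7(cos γ) = (4π/15) Σ_m Y*_{lm}(Ω₁) Y_{lm}(Ω₂), m = −7…7:
  m=-7: (+0.010816+0.016349i) × (+0.115607-0.043592i) = +0.001963+0.001419i  (running Σ = +0.001963+0.001419i)
  m=-6: (+0.052668-0.073615i) × (+0.115360-0.302690i) = -0.016207-0.024434i  (running Σ = -0.014244-0.023016i)
  m=-5: (-0.240418-0.062856i) × (-0.205572-0.392981i) = +0.024722+0.107401i  (running Σ = +0.010478+0.084385i)
  m=-4: (+0.047484+0.431587i) × (-0.235537-0.058327i) = +0.013989-0.104425i  (running Σ = +0.024467-0.020039i)
  m=-3: (+0.374822-0.192706i) × (+0.161481-0.111268i) = +0.039085-0.072824i  (running Σ = +0.063551-0.092863i)
  m=-2: (-0.025341-0.022706i) × (+0.041677-0.341691i) = -0.008815+0.007713i  (running Σ = +0.054737-0.085150i)
  m=-1: (+0.136710-0.357440i) × (+0.038057+0.042982i) = +0.020566-0.007727i  (running Σ = +0.075303-0.092878i)
  m=0: (-0.159633-0.000000i) × (+0.348772+0.000000i) = -0.055676-0.000000i  (running Σ = +0.019627-0.092878i)
  m=1: (-0.136710-0.357440i) × (-0.038057+0.042982i) = +0.020566+0.007727i  (running Σ = +0.040194-0.085150i)
  m=2: (-0.025341+0.022706i) × (+0.041677+0.341691i) = -0.008815-0.007713i  (running Σ = +0.031379-0.092863i)
  m=3: (-0.374822-0.192706i) × (-0.161481-0.111268i) = +0.039085+0.072824i  (running Σ = +0.070464-0.020039i)
  m=4: (+0.047484-0.431587i) × (-0.235537+0.058327i) = +0.013989+0.104425i  (running Σ = +0.084452+0.084385i)
  m=5: (+0.240418-0.062856i) × (+0.205572-0.392981i) = +0.024722-0.107401i  (running Σ = +0.109174-0.023016i)
  m=6: (+0.052668+0.073615i) × (+0.115360+0.302690i) = -0.016207+0.024434i  (running Σ = +0.092967+0.001419i)
  m=7: (-0.010816+0.016349i) × (-0.115607-0.043592i) = +0.001963-0.001419i  (running Σ = +0.094931-0.000000i)
Σ over m = +0.094931-0.000000i; ×(4π/15) → +0.079529-0.000000i. Real part: 0.079529

0.079529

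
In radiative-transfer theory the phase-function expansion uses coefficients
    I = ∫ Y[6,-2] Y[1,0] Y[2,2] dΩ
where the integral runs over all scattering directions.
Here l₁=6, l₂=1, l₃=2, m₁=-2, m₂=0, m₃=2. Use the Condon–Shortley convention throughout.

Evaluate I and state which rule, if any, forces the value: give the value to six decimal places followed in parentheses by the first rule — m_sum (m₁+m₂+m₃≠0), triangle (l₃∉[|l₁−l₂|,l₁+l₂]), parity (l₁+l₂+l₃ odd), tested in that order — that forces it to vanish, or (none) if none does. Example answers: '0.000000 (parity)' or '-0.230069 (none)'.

0.000000 (triangle)

l₃=2 ∉ [5,7] — triangle fails ⇒ I = 0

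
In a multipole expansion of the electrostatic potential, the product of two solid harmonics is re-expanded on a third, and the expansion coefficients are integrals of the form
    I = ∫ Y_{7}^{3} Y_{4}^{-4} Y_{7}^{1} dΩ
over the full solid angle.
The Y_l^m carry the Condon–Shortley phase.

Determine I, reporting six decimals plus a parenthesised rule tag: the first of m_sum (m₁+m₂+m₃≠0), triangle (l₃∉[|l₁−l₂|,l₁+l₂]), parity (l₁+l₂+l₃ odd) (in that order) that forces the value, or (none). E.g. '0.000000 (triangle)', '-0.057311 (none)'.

Rules hold: Σm=0, L=18 even, 3≤7≤11.
N = 15·9·15 = 2025
Δ = 4!·10!·4!/19! = 1/58198140
Racah Σ t=0..4: t=0:+1/17418240 t=1:−1/622080 t=2:+1/230400 t=3:−1/622080 t=4:+1/17418240 = 1/806400
⇒ 3j(7 4 7; 0 0 0)² = 2268/230945, sgn -1
Racah Σ t=0..0: t=0:+1/9953280 = 1/9953280
⇒ 3j(7 4 7; 3 -4 1)² = 2450/138567, sgn +1
4πI² = N·(3j₀)²·(3jₘ)² = 750141000/2133423721
I = -1·√(0.351614/4π) = -0.16727381
No selection rule forces the value: the integral is nonzero (none).

-0.167274 (none)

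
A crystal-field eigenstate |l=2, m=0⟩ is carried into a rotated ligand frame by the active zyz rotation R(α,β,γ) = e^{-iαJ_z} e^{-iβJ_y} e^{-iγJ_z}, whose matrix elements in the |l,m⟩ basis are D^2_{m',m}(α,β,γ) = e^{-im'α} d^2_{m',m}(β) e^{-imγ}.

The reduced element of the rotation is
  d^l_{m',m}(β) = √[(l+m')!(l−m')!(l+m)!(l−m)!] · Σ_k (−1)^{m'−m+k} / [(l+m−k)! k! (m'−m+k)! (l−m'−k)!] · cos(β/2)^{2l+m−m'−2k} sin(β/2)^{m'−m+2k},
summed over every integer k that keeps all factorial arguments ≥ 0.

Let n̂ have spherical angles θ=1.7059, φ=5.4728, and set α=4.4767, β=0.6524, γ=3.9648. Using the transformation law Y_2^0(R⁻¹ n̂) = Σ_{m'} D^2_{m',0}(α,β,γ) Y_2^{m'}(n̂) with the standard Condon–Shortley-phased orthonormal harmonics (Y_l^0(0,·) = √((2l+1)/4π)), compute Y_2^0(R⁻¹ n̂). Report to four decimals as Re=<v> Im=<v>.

Re=-0.2696 Im=0.0000

Need the full column D^2_{m',0} for m'=−2..2 at α=4.4767, β=0.6524, γ=3.9648.
cos(β/2)=0.947267, sin(β/2)=0.320446
d^2_{-2,0}: single k=2 term ⇒ +0.225699;  D = -0.201085+0.102493i
d^2_{-1,0}: k∈[1..2] ⇒ +0.667186 -0.076350 = +0.590836;  D = -0.137968-0.574502i
d^2_{0,0}: k∈[0..2] ⇒ +0.805173 -0.368565 +0.010544 = +0.447153;  D = +0.447153+0.000000i
d^2_{1,0}: k∈[0..1] ⇒ -0.667186 +0.076350 = -0.590836;  D = +0.137968-0.574502i
d^2_{2,0}: single k=0 term ⇒ +0.225699;  D = -0.201085-0.102493i
Y_2^{m'}(θ=1.7059,φ=5.4728) and Σ D·Y over m':
  (-0.2011+0.1025i)·(-0.0189+0.3788i)  (-0.1380-0.5745i)·(-0.0711-0.0747i)  (+0.4472+0.0000i)·(-0.2982+0.0000i)  (+0.1380-0.5745i)·(+0.0711-0.0747i)  (-0.2011-0.1025i)·(-0.0189-0.3788i)
Y_2^0(R⁻¹ n̂) = -0.269611+0.000000i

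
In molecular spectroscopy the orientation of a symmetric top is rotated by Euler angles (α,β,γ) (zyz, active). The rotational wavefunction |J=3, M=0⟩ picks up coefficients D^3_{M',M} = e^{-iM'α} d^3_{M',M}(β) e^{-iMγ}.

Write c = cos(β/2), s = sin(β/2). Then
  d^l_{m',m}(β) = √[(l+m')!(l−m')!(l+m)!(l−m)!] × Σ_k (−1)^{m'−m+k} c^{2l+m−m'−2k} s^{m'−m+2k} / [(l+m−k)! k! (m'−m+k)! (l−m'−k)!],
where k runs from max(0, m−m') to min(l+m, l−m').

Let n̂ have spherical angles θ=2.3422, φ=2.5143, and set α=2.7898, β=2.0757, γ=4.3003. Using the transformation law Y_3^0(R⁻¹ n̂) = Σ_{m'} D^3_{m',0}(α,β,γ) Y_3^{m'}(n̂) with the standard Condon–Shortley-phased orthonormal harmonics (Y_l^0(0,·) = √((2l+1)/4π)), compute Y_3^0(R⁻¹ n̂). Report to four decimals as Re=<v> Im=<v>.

Re=0.5014 Im=0.0000

Need the full column D^3_{m',0} for m'=−3..3 at α=2.7898, β=2.0757, γ=4.3003.
cos(β/2)=0.508073, sin(β/2)=0.861314
d^3_{-3,0}: single k=3 term ⇒ +0.374782;  D = -0.184729+0.326092i
d^3_{-2,0}: k∈[2..3] ⇒ +0.270763 -0.778142 = -0.507380;  D = -0.386891+0.328252i
d^3_{-1,0}: k∈[1..3] ⇒ +0.101015 -0.870914 +0.834304 = +0.064404;  D = -0.060460+0.022193i
d^3_{0,0}: k∈[0..3] ⇒ +0.017201 -0.444909 +1.278618 -0.408290 = +0.442621;  D = +0.442621+0.000000i
d^3_{1,0}: k∈[0..2] ⇒ -0.101015 +0.870914 -0.834304 = -0.064404;  D = +0.060460+0.022193i
d^3_{2,0}: k∈[0..1] ⇒ +0.270763 -0.778142 = -0.507380;  D = -0.386891-0.328252i
d^3_{3,0}: single k=0 term ⇒ -0.374782;  D = +0.184729+0.326092i
Y_3^{m'}(θ=2.3422,φ=2.5143) and Σ D·Y over m':
  (-0.1847+0.3261i)·(+0.0471-0.1464i)  (-0.3869+0.3283i)·(-0.1139-0.3480i)  (-0.0605+0.0222i)·(-0.2683-0.1945i)  (+0.4426+0.0000i)·(+0.1483+0.0000i)  (+0.0605+0.0222i)·(+0.2683-0.1945i)  (-0.3869-0.3283i)·(-0.1139+0.3480i)  (+0.1847+0.3261i)·(-0.0471-0.1464i)
Y_3^0(R⁻¹ n̂) = +0.501384+0.000000i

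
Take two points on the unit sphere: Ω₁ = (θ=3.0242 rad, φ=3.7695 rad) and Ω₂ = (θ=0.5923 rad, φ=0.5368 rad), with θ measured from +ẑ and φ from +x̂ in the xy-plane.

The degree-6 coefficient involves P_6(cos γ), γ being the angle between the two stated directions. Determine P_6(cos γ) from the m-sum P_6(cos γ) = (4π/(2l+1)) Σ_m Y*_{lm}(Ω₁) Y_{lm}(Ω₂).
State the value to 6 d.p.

Addition theorem: P_6(cos γ) = (4π/13) Σ_m Y*_{lm}(Ω₁) Y_{lm}(Ω₂), m = −6…6:
  [-6]  conj(Y_{6,-6})(Ω₁) = -0.000001-0.000001i ; Y_{6,-6}(Ω₂) = -0.014579+0.001157i ; Δ = +0.000000+0.000000i
  [-5]  conj(Y_{6,-5})(Ω₁) = -0.000037+0.000000i ; Y_{6,-5}(Ω₂) = -0.067544-0.033262i ; Δ = +0.000002+0.000001i
  [-4]  conj(Y_{6,-4})(Ω₁) = -0.000534+0.000390i ; Y_{6,-4}(Ω₂) = -0.124126-0.190952i ; Δ = +0.000141+0.000054i
  [-3]  conj(Y_{6,-3})(Ω₁) = -0.002511+0.007762i ; Y_{6,-3}(Ω₂) = -0.017021-0.429546i ; Δ = +0.003377+0.000947i
  [-2]  conj(Y_{6,-2})(Ω₁) = +0.021243+0.065198i ; Y_{6,-2}(Ω₂) = +0.205549-0.378775i ; Δ = +0.029062+0.005355i
  [-1]  conj(Y_{6,-1})(Ω₁) = +0.291326+0.211478i ; Y_{6,-1}(Ω₂) = -0.002378+0.001415i ; Δ = -0.000992-0.000091i
  [+0]  conj(Y_{6,0})(Ω₁) = +0.875090-0.000000i ; Y_{6,0}(Ω₂) = -0.421837+0.000000i ; Δ = -0.369145+0.000000i
  [+1]  conj(Y_{6,1})(Ω₁) = -0.291326+0.211478i ; Y_{6,1}(Ω₂) = +0.002378+0.001415i ; Δ = -0.000992+0.000091i
  [+2]  conj(Y_{6,2})(Ω₁) = +0.021243-0.065198i ; Y_{6,2}(Ω₂) = +0.205549+0.378775i ; Δ = +0.029062-0.005355i
  [+3]  conj(Y_{6,3})(Ω₁) = +0.002511+0.007762i ; Y_{6,3}(Ω₂) = +0.017021-0.429546i ; Δ = +0.003377-0.000947i
  [+4]  conj(Y_{6,4})(Ω₁) = -0.000534-0.000390i ; Y_{6,4}(Ω₂) = -0.124126+0.190952i ; Δ = +0.000141-0.000054i
  [+5]  conj(Y_{6,5})(Ω₁) = +0.000037+0.000000i ; Y_{6,5}(Ω₂) = +0.067544-0.033262i ; Δ = +0.000002-0.000001i
  [+6]  conj(Y_{6,6})(Ω₁) = -0.000001+0.000001i ; Y_{6,6}(Ω₂) = -0.014579-0.001157i ; Δ = +0.000000-0.000000i
Total Σ_m = -0.305965+0.000000i. Multiply by 0.966644: -0.295759+0.000000i. P_6(cos γ) = -0.295759

-0.295759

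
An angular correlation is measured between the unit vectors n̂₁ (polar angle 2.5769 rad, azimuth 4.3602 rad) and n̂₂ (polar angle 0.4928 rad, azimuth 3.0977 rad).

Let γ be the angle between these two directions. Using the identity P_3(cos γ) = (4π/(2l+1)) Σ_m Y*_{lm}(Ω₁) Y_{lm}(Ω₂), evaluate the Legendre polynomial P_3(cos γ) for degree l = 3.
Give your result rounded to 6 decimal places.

0.257887

Addition theorem: P_3(cos γ) = (4π/7) Σ_m Y*_{lm}(Ω₁) Y_{lm}(Ω₂), m = −3…3:
  [-3]  conj(Y_{3,-3})(Ω₁) = 0.05568 + 0.03145j ; Y_{3,-3}(Ω₂) = -0.04380 - 0.00580j ; Δ = -0.00226 - 0.00170j
  [-2]  conj(Y_{3,-2})(Ω₁) = 0.18841 - 0.16011j ; Y_{3,-2}(Ω₂) = 0.20075 + 0.01767j ; Δ = 0.04065 - 0.02881j
  [-1]  conj(Y_{3,-1})(Ω₁) = -0.15321 - 0.41689j ; Y_{3,-1}(Ω₂) = -0.44005 - 0.01933j ; Δ = 0.05936 + 0.18641j
  [+0]  conj(Y_{3,0})(Ω₁) = -0.17907 + 0.00000j ; Y_{3,0}(Ω₂) = 0.28962 + 0.00000j ; Δ = -0.05186 + 0.00000j
  [+1]  conj(Y_{3,1})(Ω₁) = 0.15321 - 0.41689j ; Y_{3,1}(Ω₂) = 0.44005 - 0.01933j ; Δ = 0.05936 - 0.18641j
  [+2]  conj(Y_{3,2})(Ω₁) = 0.18841 + 0.16011j ; Y_{3,2}(Ω₂) = 0.20075 - 0.01767j ; Δ = 0.04065 + 0.02881j
  [+3]  conj(Y_{3,3})(Ω₁) = -0.05568 + 0.03145j ; Y_{3,3}(Ω₂) = 0.04380 - 0.00580j ; Δ = -0.00226 + 0.00170j
Σ over m = 0.14365 + 0.00000j; ×(4π/7) → 0.25789 + 0.00000j. Real part: 0.257887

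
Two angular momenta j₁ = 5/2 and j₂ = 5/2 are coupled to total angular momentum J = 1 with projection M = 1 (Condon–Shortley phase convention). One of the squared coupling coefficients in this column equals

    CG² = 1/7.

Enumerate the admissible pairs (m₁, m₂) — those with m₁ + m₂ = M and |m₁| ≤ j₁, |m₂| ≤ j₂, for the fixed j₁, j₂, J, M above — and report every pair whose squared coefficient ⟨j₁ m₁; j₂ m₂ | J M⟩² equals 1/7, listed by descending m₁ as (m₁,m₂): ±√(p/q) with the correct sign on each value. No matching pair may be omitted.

Admissible pairs with m₁+m₂ = M = 1: (-3/2,5/2), (-1/2,3/2), (1/2,1/2), (3/2,-1/2), (5/2,-3/2)
  (m₁,m₂)=(5/2,-3/2): CG² = 1/7, CG = +√(1/7)   ← matches the target
  (m₁,m₂)=(3/2,-1/2): CG² = 8/35, CG = −√(8/35)
  (m₁,m₂)=(1/2,1/2): CG² = 9/35, CG = +√(9/35)
  (m₁,m₂)=(-1/2,3/2): CG² = 8/35, CG = −√(8/35)
  (m₁,m₂)=(-3/2,5/2): CG² = 1/7, CG = +√(1/7)   ← matches the target
Pairs with CG² = 1/7: (5/2,-3/2): +√(1/7); (-3/2,5/2): +√(1/7)

(5/2,-3/2): +√(1/7); (-3/2,5/2): +√(1/7)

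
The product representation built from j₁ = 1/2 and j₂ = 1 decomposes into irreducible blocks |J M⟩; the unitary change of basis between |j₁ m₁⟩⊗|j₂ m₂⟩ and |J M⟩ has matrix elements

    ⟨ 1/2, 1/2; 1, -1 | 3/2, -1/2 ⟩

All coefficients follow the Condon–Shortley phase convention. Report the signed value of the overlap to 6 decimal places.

+√(1/3) ≈ +0.577350

√[4·0!1!2!/4! · 1!0!0!2!1!2!] = √(4/3)
  +(−1)^0/∏(0,0,0,0,1,2)! = 1/2  (running 1/2)
⟨..|..⟩ = √(4/3)·(1/2) = +0.577350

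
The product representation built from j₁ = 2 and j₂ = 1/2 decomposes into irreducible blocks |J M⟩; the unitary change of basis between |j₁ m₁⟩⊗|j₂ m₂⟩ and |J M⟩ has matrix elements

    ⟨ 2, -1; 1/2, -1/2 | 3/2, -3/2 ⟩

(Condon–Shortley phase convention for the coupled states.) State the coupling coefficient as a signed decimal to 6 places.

+√(1/5) ≈ +0.447214

triangle: 1!×3!×0!/5! = 6/120
(j±m)!: 1!×3!×0!×1!×0!×3! = 36
prefactor² = (2J+1)×Δ×N² = 36/5
  k=0: +1/(0!×1!×3!×0!×0!×0!) = 1/6
Σ = 1/6  ⇒  CG² = 36/5×(1/6)² = 1/5
CG = +√(1/5) = +0.447214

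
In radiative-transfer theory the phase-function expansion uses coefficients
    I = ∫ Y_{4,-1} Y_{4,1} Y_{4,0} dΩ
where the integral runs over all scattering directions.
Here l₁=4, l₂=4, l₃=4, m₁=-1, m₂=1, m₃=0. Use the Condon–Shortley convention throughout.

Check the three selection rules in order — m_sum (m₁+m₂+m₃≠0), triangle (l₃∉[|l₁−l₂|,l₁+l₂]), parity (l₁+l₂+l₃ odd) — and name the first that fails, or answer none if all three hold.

azimuthal sum: -1 + 1 + 0 = 0  ✓
0 ≤ 4 ≤ 8 (triangle on l)  ✓
L = 4 + 4 + 4 = 12 (even)  ✓

none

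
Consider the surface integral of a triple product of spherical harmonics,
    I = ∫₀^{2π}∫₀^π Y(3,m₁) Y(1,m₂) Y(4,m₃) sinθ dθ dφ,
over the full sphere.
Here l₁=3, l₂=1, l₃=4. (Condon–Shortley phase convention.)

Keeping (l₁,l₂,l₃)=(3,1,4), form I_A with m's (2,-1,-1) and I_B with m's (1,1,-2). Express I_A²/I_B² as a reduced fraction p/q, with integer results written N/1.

l's match ⇒ only the (l;m) 3-j factors differ between A and B.
A: triangle coeff Δ(3,1,4) = 1/252; Σ_t [0,0]: t=0:+1/240 = 1/240; (3j)²=1/84 [(3 1 4; 2 -1 -1)], sign=-1
B: triangle coeff Δ(3,1,4) = 1/252; Σ_t [0,0]: t=0:+1/96 = 1/96; (3j)²=5/84 [(3 1 4; 1 1 -2)], sign=+1
I_A²/I_B² = (1/84)/(5/84) = 1/5

1/5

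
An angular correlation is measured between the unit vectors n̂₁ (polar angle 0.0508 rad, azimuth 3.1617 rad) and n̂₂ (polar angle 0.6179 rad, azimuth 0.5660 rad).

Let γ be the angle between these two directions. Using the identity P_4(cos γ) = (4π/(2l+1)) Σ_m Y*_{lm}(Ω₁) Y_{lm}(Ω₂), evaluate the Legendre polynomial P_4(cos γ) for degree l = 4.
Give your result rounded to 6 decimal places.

-0.264257

Addition theorem: P_4(cos γ) = (4π/9) Σ_m Y*_{lm}(Ω₁) Y_{lm}(Ω₂), m = −4…4:
  m=-4: (0.00000 + 0.00000j) × (-0.03185 - 0.03834j) = -0.00000 - 0.00000j  (running Σ = -0.00000 - 0.00000j)
  m=-3: (-0.00016 - 0.00001j) × (-0.02516 - 0.19676j) = 0.00000 + 0.00003j  (running Σ = 0.00000 + 0.00003j)
  m=-2: (0.00516 + 0.00021j) × (0.17413 - 0.37104j) = 0.00097 - 0.00188j  (running Σ = 0.00098 - 0.00184j)
  m=-1: (-0.09551 - 0.00192j) × (0.31125 - 0.19775j) = -0.03011 + 0.01829j  (running Σ = -0.02913 + 0.01645j)
  m=0: (0.83540 + 0.00000j) × (-0.15681 + 0.00000j) = -0.13100 + 0.00000j  (running Σ = -0.16013 + 0.01645j)
  m=1: (0.09551 - 0.00192j) × (-0.31125 - 0.19775j) = -0.03011 - 0.01829j  (running Σ = -0.19024 - 0.00184j)
  m=2: (0.00516 - 0.00021j) × (0.17413 + 0.37104j) = 0.00097 + 0.00188j  (running Σ = -0.18926 + 0.00003j)
  m=3: (0.00016 - 0.00001j) × (0.02516 - 0.19676j) = 0.00000 - 0.00003j  (running Σ = -0.18926 - 0.00000j)
  m=4: (0.00000 - 0.00000j) × (-0.03185 + 0.03834j) = -0.00000 + 0.00000j  (running Σ = -0.18926 - 0.00000j)
Accumulated sum -0.18926 - 0.00000j; after 4π/(2l+1) scaling, -0.26426 - 0.00000j ⇒ P_4 = -0.264257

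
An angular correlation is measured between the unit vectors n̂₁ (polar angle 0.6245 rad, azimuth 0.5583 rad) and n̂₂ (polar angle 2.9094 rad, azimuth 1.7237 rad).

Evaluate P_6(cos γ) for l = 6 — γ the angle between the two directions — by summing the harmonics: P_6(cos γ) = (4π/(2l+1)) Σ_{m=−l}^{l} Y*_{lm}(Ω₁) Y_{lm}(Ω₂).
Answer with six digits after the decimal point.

Summing Y*_{l m}(θ₁,φ₁)·Y_{l m}(θ₂,φ₂) over m ∈ [−6, 6]; prefactor 4π/(2·6+1) = 0.966644:
  m=-6: (-0.018884, -0.003990) × (-0.000044, 0.000057) = (0.000001, -0.000001)  (running Σ = (0.000001, -0.000001))
  m=-5: (-0.087142, 0.031819) × (0.000727, 0.000758) = (-0.000088, -0.000043)  (running Σ = (-0.000086, -0.000044))
  m=-4: (-0.160009, 0.205149) × (0.007713, -0.005409) = (-0.000124, 0.002448)  (running Σ = (-0.000211, 0.002404))
  m=-3: (-0.046534, 0.445386) × (-0.025369, -0.051371) = (0.024060, -0.008909)  (running Σ = (0.023849, -0.006504))
  m=-2: (0.168402, 0.344915) × (-0.222856, 0.070358) = (-0.061797, -0.065018)  (running Σ = (-0.037948, -0.071523))
  m=-1: (-0.074645, -0.046622) × (0.086926, 0.564065) = (0.019809, -0.046157)  (running Σ = (-0.018138, -0.117680))
  m=0: (-0.412264, -0.000000) × (0.516799, 0.000000) = (-0.213058, -0.000000)  (running Σ = (-0.231196, -0.117680))
  m=1: (0.074645, -0.046622) × (-0.086926, 0.564065) = (0.019809, 0.046157)  (running Σ = (-0.211387, -0.071523))
  m=2: (0.168402, -0.344915) × (-0.222856, -0.070358) = (-0.061797, 0.065018)  (running Σ = (-0.273184, -0.006504))
  m=3: (0.046534, 0.445386) × (0.025369, -0.051371) = (0.024060, 0.008909)  (running Σ = (-0.249124, 0.002404))
  m=4: (-0.160009, -0.205149) × (0.007713, 0.005409) = (-0.000124, -0.002448)  (running Σ = (-0.249248, -0.000044))
  m=5: (0.087142, 0.031819) × (-0.000727, 0.000758) = (-0.000088, 0.000043)  (running Σ = (-0.249336, -0.000001))
  m=6: (-0.018884, 0.003990) × (-0.000044, -0.000057) = (0.000001, 0.000001)  (running Σ = (-0.249335, 0.000000))
Total Σ_m = (-0.249335, 0.000000). Multiply by 0.966644: (-0.241018, 0.000000). P_6(cos γ) = -0.241018

-0.241018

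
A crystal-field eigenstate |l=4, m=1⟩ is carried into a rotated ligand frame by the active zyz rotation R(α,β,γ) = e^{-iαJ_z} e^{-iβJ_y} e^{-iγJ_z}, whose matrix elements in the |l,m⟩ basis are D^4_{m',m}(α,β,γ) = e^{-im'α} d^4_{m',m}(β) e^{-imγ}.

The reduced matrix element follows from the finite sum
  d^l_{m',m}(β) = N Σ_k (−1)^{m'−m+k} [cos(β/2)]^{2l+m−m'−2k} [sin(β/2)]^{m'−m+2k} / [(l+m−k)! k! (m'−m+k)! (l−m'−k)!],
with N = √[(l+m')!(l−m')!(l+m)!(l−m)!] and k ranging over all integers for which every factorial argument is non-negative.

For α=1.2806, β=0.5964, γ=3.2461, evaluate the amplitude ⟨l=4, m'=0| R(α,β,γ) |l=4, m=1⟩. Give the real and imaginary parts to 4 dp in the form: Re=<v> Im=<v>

Re=-0.4629 Im=0.0486

Split into d^4_{0,1}(β=0.5964) × two z-phases.
With c≡cos(β/2)=0.955867 and s≡sin(β/2)=0.293800, N=[24·24·120·6]^{1/2}=643.987578
k∈{1,2,3,4} keeps every argument non-negative
  k=1: (−1)^0·643.9876/(144)·0.9559^7·0.2938^1 = +0.957963
  k=2: (−1)^1·643.9876/(24)·0.9559^5·0.2938^3 = -0.543012
  k=3: (−1)^2·643.9876/(24)·0.9559^3·0.2938^5 = +0.051300
  k=4: (−1)^3·643.9876/(144)·0.9559^1·0.2938^7 = -0.000808
d^4_{0,1}(0.5964) = +0.957963 -0.543012 +0.051300 -0.000808 = +0.465444
Attach z-rotation phases: D = e^{-i(0)(1.2806)}·(+0.465444)·e^{-i(1)(3.2461)} = -0.462904+0.048554i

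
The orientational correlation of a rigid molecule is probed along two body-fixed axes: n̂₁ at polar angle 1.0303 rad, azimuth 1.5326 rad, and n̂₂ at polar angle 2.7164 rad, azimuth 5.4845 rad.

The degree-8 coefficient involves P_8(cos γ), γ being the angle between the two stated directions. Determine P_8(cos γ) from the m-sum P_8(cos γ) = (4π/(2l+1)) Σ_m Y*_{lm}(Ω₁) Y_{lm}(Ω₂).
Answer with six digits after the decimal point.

Expand P_8 via completeness: Σ_{m} conj(Y_{8,m}) at Ω₁ times Y_{8,m} at Ω₂ —
  m=-8: (0.143633, -0.045309) × (0.000430, 0.000046) = (0.000064, -0.000013)  (running Σ = (0.000064, -0.000013))
  m=-7: (-0.095515, -0.348681) × (-0.002938, 0.002436) = (0.001130, 0.000792)  (running Σ = (0.001194, 0.000779))
  m=-6: (-0.432928, 0.100992) × (0.001691, -0.021160) = (0.001405, 0.009332)  (running Σ = (0.002599, 0.010110))
  m=-5: (0.035768, 0.185005) × (0.055045, 0.062892) = (-0.009666, 0.012433)  (running Σ = (-0.007067, 0.022544))
  m=-4: (-0.239888, 0.036939) × (-0.236549, -0.012584) = (0.057210, -0.005719)  (running Σ = (0.050143, 0.016824))
  m=-3: (0.037257, 0.323714) × (0.339798, -0.313733) = (0.114220, 0.098308)  (running Σ = (0.164362, 0.115133))
  m=-2: (-0.086747, 0.006640) × (-0.014042, 0.528272) = (-0.002290, -0.045919)  (running Σ = (0.162073, 0.069214))
  m=-1: (0.013036, 0.341116) × (-0.075961, -0.078007) = (0.025619, -0.026928)  (running Σ = (0.187692, 0.042285))
  m=0: (-0.037499, -0.000000) × (-0.464391, 0.000000) = (0.017414, 0.000000)  (running Σ = (0.205106, 0.042285))
  m=1: (-0.013036, 0.341116) × (0.075961, -0.078007) = (0.025619, 0.026928)  (running Σ = (0.230726, 0.069214))
  m=2: (-0.086747, -0.006640) × (-0.014042, -0.528272) = (-0.002290, 0.045919)  (running Σ = (0.228436, 0.115133))
  m=3: (-0.037257, 0.323714) × (-0.339798, -0.313733) = (0.114220, -0.098308)  (running Σ = (0.342656, 0.016824))
  m=4: (-0.239888, -0.036939) × (-0.236549, 0.012584) = (0.057210, 0.005719)  (running Σ = (0.399866, 0.022544))
  m=5: (-0.035768, 0.185005) × (-0.055045, 0.062892) = (-0.009666, -0.012433)  (running Σ = (0.390199, 0.010110))
  m=6: (-0.432928, -0.100992) × (0.001691, 0.021160) = (0.001405, -0.009332)  (running Σ = (0.391604, 0.000779))
  m=7: (0.095515, -0.348681) × (0.002938, 0.002436) = (0.001130, -0.000792)  (running Σ = (0.392735, -0.000013))
  m=8: (0.143633, 0.045309) × (0.000430, -0.000046) = (0.000064, 0.000013)  (running Σ = (0.392798, 0.000000))
Accumulated sum (0.392798, 0.000000); after 4π/(2l+1) scaling, (0.290356, 0.000000) ⇒ P_8 = 0.290356

0.290356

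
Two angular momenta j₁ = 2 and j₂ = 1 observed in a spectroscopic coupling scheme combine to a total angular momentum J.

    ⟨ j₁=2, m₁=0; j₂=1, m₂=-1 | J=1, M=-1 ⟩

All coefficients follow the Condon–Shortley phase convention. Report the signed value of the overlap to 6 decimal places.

+√(1/10) = +0.316228

triangle: 2!×2!×0!/5! = 4/120
(j±m)!: 2!×2!×0!×2!×0!×2! = 16
prefactor² = (2J+1)×Δ×N² = 8/5
  k=0: +1/(0!×2!×2!×0!×0!×0!) = 1/4
Σ = 1/4  ⇒  CG² = 8/5×(1/4)² = 1/10
CG = +√(1/10) = +0.316228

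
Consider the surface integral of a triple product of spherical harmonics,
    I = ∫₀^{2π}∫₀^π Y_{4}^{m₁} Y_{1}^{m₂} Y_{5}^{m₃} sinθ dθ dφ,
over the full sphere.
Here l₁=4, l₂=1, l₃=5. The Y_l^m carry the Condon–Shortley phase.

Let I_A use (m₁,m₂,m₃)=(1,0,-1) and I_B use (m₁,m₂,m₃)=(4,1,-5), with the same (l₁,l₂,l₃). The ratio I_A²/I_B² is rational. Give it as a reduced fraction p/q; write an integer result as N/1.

8/15

Shared (l₁,l₂,l₃)=(4,1,5): N and (l;000)² cancel in I_A²/I_B².
A: Δ = 0!·8!·2!/11! = 1/495; Racah Σ t=0..0: t=0:+1/720 = 1/720; ⇒ 3j(4 1 5; 1 0 -1)² = 8/165, sgn +1
B: Δ = 0!·8!·2!/11! = 1/495; Racah Σ t=0..0: t=0:+1/80640 = 1/80640; ⇒ 3j(4 1 5; 4 1 -5)² = 1/11, sgn +1
I_A²/I_B² = (8/165)/(1/11) = 8/15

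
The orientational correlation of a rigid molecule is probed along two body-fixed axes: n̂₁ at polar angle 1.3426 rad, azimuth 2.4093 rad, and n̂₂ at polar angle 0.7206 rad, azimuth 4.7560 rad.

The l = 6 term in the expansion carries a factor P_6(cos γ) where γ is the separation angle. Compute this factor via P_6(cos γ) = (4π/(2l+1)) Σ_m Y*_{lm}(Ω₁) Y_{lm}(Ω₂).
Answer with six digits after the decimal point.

Addition theorem: P_6(cos γ) = (4π/13) Σ_m Y*_{lm}(Ω₁) Y_{lm}(Ω₂), m = −6…6:
  [-6]  conj(Y_{6,-6})(Ω₁) = -0.12927 + 0.39188j ; Y_{6,-6}(Ω₂) = -0.03851 + 0.01031j ; Δ = 0.00094 - 0.01643j
  [-5]  conj(Y_{6,-5})(Ω₁) = 0.28812 - 0.16492j ; Y_{6,-5}(Ω₂) = 0.03402 + 0.15355j ; Δ = 0.03513 + 0.03863j
  [-4]  conj(Y_{6,-4})(Ω₁) = 0.13723 + 0.02960j ; Y_{6,-4}(Ω₂) = 0.34706 - 0.06116j ; Δ = 0.04944 + 0.00188j
  [-3]  conj(Y_{6,-3})(Ω₁) = -0.19449 - 0.26896j ; Y_{6,-3}(Ω₂) = -0.05890 - 0.44762j ; Δ = -0.10893 + 0.10290j
  [-2]  conj(Y_{6,-2})(Ω₁) = 0.00541 - 0.05078j ; Y_{6,-2}(Ω₂) = -0.19170 + 0.01676j ; Δ = -0.00019 + 0.00983j
  [-1]  conj(Y_{6,-1})(Ω₁) = -0.23973 + 0.21553j ; Y_{6,-1}(Ω₂) = -0.01263 - 0.28944j ; Δ = 0.06541 + 0.06667j
  [+0]  conj(Y_{6,0})(Ω₁) = -0.02673 + 0.00000j ; Y_{6,0}(Ω₂) = -0.28961 + 0.00000j ; Δ = 0.00774 + 0.00000j
  [+1]  conj(Y_{6,1})(Ω₁) = 0.23973 + 0.21553j ; Y_{6,1}(Ω₂) = 0.01263 - 0.28944j ; Δ = 0.06541 - 0.06667j
  [+2]  conj(Y_{6,2})(Ω₁) = 0.00541 + 0.05078j ; Y_{6,2}(Ω₂) = -0.19170 - 0.01676j ; Δ = -0.00019 - 0.00983j
  [+3]  conj(Y_{6,3})(Ω₁) = 0.19449 - 0.26896j ; Y_{6,3}(Ω₂) = 0.05890 - 0.44762j ; Δ = -0.10893 - 0.10290j
  [+4]  conj(Y_{6,4})(Ω₁) = 0.13723 - 0.02960j ; Y_{6,4}(Ω₂) = 0.34706 + 0.06116j ; Δ = 0.04944 - 0.00188j
  [+5]  conj(Y_{6,5})(Ω₁) = -0.28812 - 0.16492j ; Y_{6,5}(Ω₂) = -0.03402 + 0.15355j ; Δ = 0.03513 - 0.03863j
  [+6]  conj(Y_{6,6})(Ω₁) = -0.12927 - 0.39188j ; Y_{6,6}(Ω₂) = -0.03851 - 0.01031j ; Δ = 0.00094 + 0.01643j
Total Σ_m = 0.09133 - 0.00000j. Multiply by 0.966644: 0.08828 - 0.00000j. P_6(cos γ) = 0.088279

0.088279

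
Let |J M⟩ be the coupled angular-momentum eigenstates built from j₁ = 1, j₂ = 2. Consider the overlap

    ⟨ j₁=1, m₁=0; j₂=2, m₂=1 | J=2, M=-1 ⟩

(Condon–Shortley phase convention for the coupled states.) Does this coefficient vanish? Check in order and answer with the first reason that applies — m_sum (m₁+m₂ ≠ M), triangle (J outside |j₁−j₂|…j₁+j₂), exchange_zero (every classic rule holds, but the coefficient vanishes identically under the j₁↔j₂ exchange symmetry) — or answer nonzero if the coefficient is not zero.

m-sum: m₁+m₂ = 0+1 = 1, M = -1  ✗ ⇒ coefficient is 0

m_sum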